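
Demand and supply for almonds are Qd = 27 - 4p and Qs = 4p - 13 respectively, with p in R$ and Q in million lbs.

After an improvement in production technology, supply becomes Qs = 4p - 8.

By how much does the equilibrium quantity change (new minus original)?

+2.5

Original equilibrium: 27 - 4p = 4p - 13 gives 40 = 8p, so p = 5 and Q = 7.
After the shift, demand is Qd = 27 - 4p and supply is Qs = 4p - 8.
Setting them equal: 27 - 4p = 4p - 8 → 35 = 8p, so p = 4.375 and Q = 9.5.
ΔQ = 9.5 − 7 = +2.5.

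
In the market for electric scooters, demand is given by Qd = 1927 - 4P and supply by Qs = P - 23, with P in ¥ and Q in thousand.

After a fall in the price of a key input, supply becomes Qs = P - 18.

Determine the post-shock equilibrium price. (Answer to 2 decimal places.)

Original equilibrium: 1927 - 4P = P - 23 gives 1950 = 5P, so P = 390 and Q = 367.
The new curves are Qd = 1927 - 4P (demand) and Qs = P - 18 (supply).
Equate the new curves: 1927 - 4P = P - 18, giving 1945 = 5P, P = 389, Q = 371.

389.00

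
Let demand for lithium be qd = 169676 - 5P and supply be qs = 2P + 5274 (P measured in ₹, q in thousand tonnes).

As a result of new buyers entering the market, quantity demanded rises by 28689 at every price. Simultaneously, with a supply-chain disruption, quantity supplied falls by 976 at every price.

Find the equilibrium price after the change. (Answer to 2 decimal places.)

Before the shock: 169676 - 5P = 2P + 5274 ⇒ 164402 = 7P ⇒ P = 23486, q = 52246.
With the change applied: demand qd = 198365 - 5P, supply qs = 2P + 4298.
Clearing the new market: 198365 - 5P = 2P + 4298, so P = 194067/7 ≈ 27723.8571 and q = 418220/7 ≈ 59745.7143.

27723.86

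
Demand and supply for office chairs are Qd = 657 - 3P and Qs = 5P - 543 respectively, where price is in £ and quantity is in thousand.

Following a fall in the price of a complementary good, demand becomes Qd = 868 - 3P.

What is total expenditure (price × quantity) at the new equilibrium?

Solve the original market: 657 - 3P = 5P - 543, hence P = 150 and Q = 207.
The shock moves the curves to Qd = 868 - 3P and Qs = 5P - 543.
Clearing the new market: 868 - 3P = 5P - 543, so P = 176.375 and Q = 338.875.
New expenditure = 176.375 × 338.875 = 59769.078125.

59769.078125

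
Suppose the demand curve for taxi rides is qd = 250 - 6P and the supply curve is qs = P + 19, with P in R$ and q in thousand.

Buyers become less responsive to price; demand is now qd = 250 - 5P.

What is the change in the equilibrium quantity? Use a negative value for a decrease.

Solve the original market: 250 - 6P = P + 19, hence P = 33 and q = 52.
After the shift, demand is qd = 250 - 5P and supply is qs = P + 19.
Equate the new curves: 250 - 5P = P + 19, giving 231 = 6P, P = 38.5, q = 57.5.
Δq = 57.5 − 52 = +5.5.

+5.5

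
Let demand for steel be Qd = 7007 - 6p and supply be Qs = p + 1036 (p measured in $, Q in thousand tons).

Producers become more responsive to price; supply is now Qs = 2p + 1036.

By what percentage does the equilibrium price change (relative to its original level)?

-12.5

Solve the original market: 7007 - 6p = p + 1036, hence p = 853 and Q = 1889.
The new curves are Qd = 7007 - 6p (demand) and Qs = 2p + 1036 (supply).
Equate the new curves: 7007 - 6p = 2p + 1036, giving 5971 = 8p, p = 746.375, Q = 2528.75.
%Δp = (746.375 − 853) / 853 × 100 = -12.5%.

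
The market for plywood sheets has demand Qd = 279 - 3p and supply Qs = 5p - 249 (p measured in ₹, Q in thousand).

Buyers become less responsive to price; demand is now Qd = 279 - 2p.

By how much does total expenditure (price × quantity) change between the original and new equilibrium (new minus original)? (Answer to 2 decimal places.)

+4319.63

Original equilibrium: 279 - 3p = 5p - 249 gives 528 = 8p, so p = 66 and Q = 81.
The new curves are Qd = 279 - 2p (demand) and Qs = 5p - 249 (supply).
Setting them equal: 279 - 2p = 5p - 249 → 528 = 7p, so p = 528/7 ≈ 75.4286 and Q = 897/7 ≈ 128.1429.
Expenditure moves from 66×81 = 5346 to 75.4286×128.1429 = 9665.6327; change = +4319.63.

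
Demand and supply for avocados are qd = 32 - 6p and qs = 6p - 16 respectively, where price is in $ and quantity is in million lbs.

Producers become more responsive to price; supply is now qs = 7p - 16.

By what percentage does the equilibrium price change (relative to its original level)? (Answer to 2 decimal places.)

-7.69

Initially, 32 - 6p = 6p - 16, so 48 = 12p and p = 4, q = 8.
With the change applied: demand qd = 32 - 6p, supply qs = 7p - 16.
Setting them equal: 32 - 6p = 7p - 16 → 48 = 13p, so p = 48/13 ≈ 3.6923 and q = 128/13 ≈ 9.8462.
%Δp = (3.6923 − 4) / 4 × 100 = -7.69%.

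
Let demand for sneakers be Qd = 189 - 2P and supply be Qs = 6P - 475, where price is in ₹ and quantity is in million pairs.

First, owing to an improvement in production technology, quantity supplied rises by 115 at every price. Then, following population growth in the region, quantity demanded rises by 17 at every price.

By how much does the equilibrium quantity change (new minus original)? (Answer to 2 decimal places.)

+41.50

Initially, 189 - 2P = 6P - 475, so 664 = 8P and P = 83, Q = 23.
With the change applied: demand Qd = 206 - 2P, supply Qs = 6P - 360.
New equilibrium: 206 - 2P = 6P - 360 ⇒ 566 = 8P ⇒ P = 70.75, Q = 64.5.
ΔQ = 64.5 − 23 = +41.50.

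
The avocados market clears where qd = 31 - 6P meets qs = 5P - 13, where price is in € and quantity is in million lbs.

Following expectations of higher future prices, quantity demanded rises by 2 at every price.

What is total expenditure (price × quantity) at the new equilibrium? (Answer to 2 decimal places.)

33.07

Solve the original market: 31 - 6P = 5P - 13, hence P = 4 and q = 7.
The new curves are qd = 33 - 6P (demand) and qs = 5P - 13 (supply).
New equilibrium: 33 - 6P = 5P - 13 ⇒ 46 = 11P ⇒ P = 46/11 ≈ 4.1818, q = 87/11 ≈ 7.9091.
New expenditure = 4.1818 × 7.9091 = 33.07.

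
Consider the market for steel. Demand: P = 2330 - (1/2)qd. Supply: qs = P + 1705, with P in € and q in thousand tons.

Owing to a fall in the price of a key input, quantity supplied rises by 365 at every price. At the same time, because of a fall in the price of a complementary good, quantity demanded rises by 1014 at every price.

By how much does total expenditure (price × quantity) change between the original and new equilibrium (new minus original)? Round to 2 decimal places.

Original equilibrium: 4660 - 2P = P + 1705 gives 2955 = 3P, so P = 985 and q = 2690.
The shock moves the curves to qd = 5674 - 2P and qs = P + 2070.
New equilibrium: 5674 - 2P = P + 2070 ⇒ 3604 = 3P ⇒ P = 3604/3 ≈ 1201.3333, q = 9814/3 ≈ 3271.3333.
Expenditure moves from 985×2690 = 2649650 to 1201.3333×3271.3333 = 3929961.7778; change = +1280311.78.

+1280311.78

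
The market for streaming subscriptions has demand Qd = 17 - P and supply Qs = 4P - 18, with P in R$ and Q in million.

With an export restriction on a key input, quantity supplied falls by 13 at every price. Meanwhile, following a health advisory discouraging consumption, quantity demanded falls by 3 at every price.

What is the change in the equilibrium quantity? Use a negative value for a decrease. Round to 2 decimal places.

Solve the original market: 17 - P = 4P - 18, hence P = 7 and Q = 10.
The new curves are Qd = 14 - P (demand) and Qs = 4P - 31 (supply).
Setting them equal: 14 - P = 4P - 31 → 45 = 5P, so P = 9 and Q = 5.
ΔQ = 5 − 10 = -5.00.

-5.00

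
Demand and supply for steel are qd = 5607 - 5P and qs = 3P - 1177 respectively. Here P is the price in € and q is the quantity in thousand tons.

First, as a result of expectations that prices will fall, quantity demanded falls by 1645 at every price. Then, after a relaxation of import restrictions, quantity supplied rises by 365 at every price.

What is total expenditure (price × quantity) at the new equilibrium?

583770.6875

Before the shock: 5607 - 5P = 3P - 1177 ⇒ 6784 = 8P ⇒ P = 848, q = 1367.
The new curves are qd = 3962 - 5P (demand) and qs = 3P - 812 (supply).
New equilibrium: 3962 - 5P = 3P - 812 ⇒ 4774 = 8P ⇒ P = 596.75, q = 978.25.
New expenditure = 596.75 × 978.25 = 583770.6875.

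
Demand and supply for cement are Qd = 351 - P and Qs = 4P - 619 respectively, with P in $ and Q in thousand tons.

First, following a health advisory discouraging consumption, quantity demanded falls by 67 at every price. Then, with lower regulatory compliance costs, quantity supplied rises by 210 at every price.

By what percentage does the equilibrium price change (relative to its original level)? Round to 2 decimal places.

-28.56

Before the shock: 351 - P = 4P - 619 ⇒ 970 = 5P ⇒ P = 194, Q = 157.
The new curves are Qd = 284 - P (demand) and Qs = 4P - 409 (supply).
Setting them equal: 284 - P = 4P - 409 → 693 = 5P, so P = 138.6 and Q = 145.4.
%ΔP = (138.6 − 194) / 194 × 100 = -28.56%.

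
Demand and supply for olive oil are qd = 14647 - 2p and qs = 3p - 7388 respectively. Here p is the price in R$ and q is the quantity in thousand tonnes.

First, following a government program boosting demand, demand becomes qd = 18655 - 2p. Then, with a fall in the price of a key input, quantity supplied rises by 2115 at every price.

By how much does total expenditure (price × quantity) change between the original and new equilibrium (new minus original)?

+17765402.28

Solve the original market: 14647 - 2p = 3p - 7388, hence p = 4407 and q = 5833.
The new curves are qd = 18655 - 2p (demand) and qs = 3p - 5273 (supply).
Equate the new curves: 18655 - 2p = 3p - 5273, giving 23928 = 5p, p = 4785.6, q = 9083.8.
Expenditure moves from 4407×5833 = 25706031 to 4785.6×9083.8 = 43471433.28; change = +17765402.28.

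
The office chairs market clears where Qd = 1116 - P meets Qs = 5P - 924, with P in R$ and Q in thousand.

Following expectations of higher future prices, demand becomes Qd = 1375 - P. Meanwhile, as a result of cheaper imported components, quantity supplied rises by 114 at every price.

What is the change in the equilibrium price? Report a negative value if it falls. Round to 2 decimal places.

+24.17

Original equilibrium: 1116 - P = 5P - 924 gives 2040 = 6P, so P = 340 and Q = 776.
With the change applied: demand Qd = 1375 - P, supply Qs = 5P - 810.
New equilibrium: 1375 - P = 5P - 810 ⇒ 2185 = 6P ⇒ P = 2185/6 ≈ 364.1667, Q = 6065/6 ≈ 1010.8333.
ΔP = 364.1667 − 340 = +24.17.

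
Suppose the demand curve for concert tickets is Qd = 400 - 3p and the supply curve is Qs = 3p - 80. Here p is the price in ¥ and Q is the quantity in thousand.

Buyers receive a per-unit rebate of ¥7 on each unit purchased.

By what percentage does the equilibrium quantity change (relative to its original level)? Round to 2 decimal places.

+6.56

Solve the original market: 400 - 3p = 3p - 80, hence p = 80 and Q = 160.
Since buyers' out-of-pocket price is the market price minus the rebate, the effective demand curve becomes Qd = 421 - 3p.
Equate the new curves: 421 - 3p = 3p - 80, giving 501 = 6p, p = 83.5, Q = 170.5.
%ΔQ = (170.5 − 160) / 160 × 100 = +6.56%.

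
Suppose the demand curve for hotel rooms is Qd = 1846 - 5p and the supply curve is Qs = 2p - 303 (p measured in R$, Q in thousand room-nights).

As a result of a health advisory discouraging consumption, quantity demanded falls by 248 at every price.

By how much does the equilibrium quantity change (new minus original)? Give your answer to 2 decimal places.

-70.86

Solve the original market: 1846 - 5p = 2p - 303, hence p = 307 and Q = 311.
The shock moves the curves to Qd = 1598 - 5p and Qs = 2p - 303.
Equate the new curves: 1598 - 5p = 2p - 303, giving 1901 = 7p, p = 1901/7 ≈ 271.5714, Q = 1681/7 ≈ 240.1429.
ΔQ = 240.1429 − 311 = -70.86.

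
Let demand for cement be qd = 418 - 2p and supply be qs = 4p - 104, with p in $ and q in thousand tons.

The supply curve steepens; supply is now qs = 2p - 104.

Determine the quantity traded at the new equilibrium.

157

Original equilibrium: 418 - 2p = 4p - 104 gives 522 = 6p, so p = 87 and q = 244.
The shock moves the curves to qd = 418 - 2p and qs = 2p - 104.
New equilibrium: 418 - 2p = 2p - 104 ⇒ 522 = 4p ⇒ p = 130.5, q = 157.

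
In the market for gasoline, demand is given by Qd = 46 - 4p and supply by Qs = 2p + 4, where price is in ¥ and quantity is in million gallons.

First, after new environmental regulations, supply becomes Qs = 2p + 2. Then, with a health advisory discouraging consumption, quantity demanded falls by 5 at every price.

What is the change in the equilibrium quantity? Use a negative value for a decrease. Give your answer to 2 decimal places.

-3.00

Initially, 46 - 4p = 2p + 4, so 42 = 6p and p = 7, Q = 18.
The shock moves the curves to Qd = 41 - 4p and Qs = 2p + 2.
New equilibrium: 41 - 4p = 2p + 2 ⇒ 39 = 6p ⇒ p = 6.5, Q = 15.
ΔQ = 15 − 18 = -3.00.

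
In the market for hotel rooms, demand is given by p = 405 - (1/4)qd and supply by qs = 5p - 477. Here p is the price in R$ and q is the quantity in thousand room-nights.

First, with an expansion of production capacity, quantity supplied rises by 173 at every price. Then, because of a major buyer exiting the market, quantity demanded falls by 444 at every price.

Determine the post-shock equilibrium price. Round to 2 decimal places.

164.44

Solve the original market: 1620 - 4p = 5p - 477, hence p = 233 and q = 688.
After the shift, demand is qd = 1176 - 4p and supply is qs = 5p - 304.
Equate the new curves: 1176 - 4p = 5p - 304, giving 1480 = 9p, p = 1480/9 ≈ 164.4444, q = 4664/9 ≈ 518.2222.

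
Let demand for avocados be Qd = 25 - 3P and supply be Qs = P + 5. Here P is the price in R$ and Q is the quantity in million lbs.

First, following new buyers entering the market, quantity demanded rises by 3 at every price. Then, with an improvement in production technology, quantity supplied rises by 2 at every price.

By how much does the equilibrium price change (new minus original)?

+0.25

Initially, 25 - 3P = P + 5, so 20 = 4P and P = 5, Q = 10.
With the change applied: demand Qd = 28 - 3P, supply Qs = P + 7.
New equilibrium: 28 - 3P = P + 7 ⇒ 21 = 4P ⇒ P = 5.25, Q = 12.25.
ΔP = 5.25 − 5 = +0.25.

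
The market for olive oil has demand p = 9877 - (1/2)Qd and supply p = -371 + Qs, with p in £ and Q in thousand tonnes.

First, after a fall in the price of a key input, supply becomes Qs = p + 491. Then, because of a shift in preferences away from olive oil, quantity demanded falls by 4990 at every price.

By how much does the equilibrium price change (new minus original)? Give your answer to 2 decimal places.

-1703.33

Before the shock: 19754 - 2p = p + 371 ⇒ 19383 = 3p ⇒ p = 6461, Q = 6832.
After the shift, demand is Qd = 14764 - 2p and supply is Qs = p + 491.
Clearing the new market: 14764 - 2p = p + 491, so p = 14273/3 ≈ 4757.6667 and Q = 15746/3 ≈ 5248.6667.
Δp = 4757.6667 − 6461 = -1703.33.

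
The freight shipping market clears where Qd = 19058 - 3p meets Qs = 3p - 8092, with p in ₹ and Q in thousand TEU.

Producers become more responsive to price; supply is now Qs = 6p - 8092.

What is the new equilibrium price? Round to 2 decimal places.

3016.67

Initially, 19058 - 3p = 3p - 8092, so 27150 = 6p and p = 4525, Q = 5483.
The new curves are Qd = 19058 - 3p (demand) and Qs = 6p - 8092 (supply).
New equilibrium: 19058 - 3p = 6p - 8092 ⇒ 27150 = 9p ⇒ p = 9050/3 ≈ 3016.6667, Q = 10008.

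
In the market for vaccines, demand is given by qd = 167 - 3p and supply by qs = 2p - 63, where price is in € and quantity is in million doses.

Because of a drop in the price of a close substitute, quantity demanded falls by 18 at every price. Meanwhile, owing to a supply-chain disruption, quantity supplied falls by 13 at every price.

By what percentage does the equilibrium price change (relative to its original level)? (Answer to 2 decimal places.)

Initially, 167 - 3p = 2p - 63, so 230 = 5p and p = 46, q = 29.
After the shift, demand is qd = 149 - 3p and supply is qs = 2p - 76.
Clearing the new market: 149 - 3p = 2p - 76, so p = 45 and q = 14.
%Δp = (45 − 46) / 46 × 100 = -2.17%.

-2.17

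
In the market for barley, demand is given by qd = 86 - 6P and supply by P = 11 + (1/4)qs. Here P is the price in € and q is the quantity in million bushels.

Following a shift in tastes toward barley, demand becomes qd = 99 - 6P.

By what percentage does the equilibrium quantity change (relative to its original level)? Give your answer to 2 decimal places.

Before the shock: 86 - 6P = 4P - 44 ⇒ 130 = 10P ⇒ P = 13, q = 8.
After the shift, demand is qd = 99 - 6P and supply is qs = 4P - 44.
New equilibrium: 99 - 6P = 4P - 44 ⇒ 143 = 10P ⇒ P = 14.3, q = 13.2.
%Δq = (13.2 − 8) / 8 × 100 = +65.00%.

+65.00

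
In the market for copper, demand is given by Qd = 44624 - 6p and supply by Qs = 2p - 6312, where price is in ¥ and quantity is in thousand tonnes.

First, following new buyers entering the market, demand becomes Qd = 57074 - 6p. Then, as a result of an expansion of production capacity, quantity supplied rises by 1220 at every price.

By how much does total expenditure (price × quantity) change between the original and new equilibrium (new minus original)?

Solve the original market: 44624 - 6p = 2p - 6312, hence p = 6367 and Q = 6422.
The shock moves the curves to Qd = 57074 - 6p and Qs = 2p - 5092.
Clearing the new market: 57074 - 6p = 2p - 5092, so p = 7770.75 and Q = 10449.5.
Expenditure moves from 6367×6422 = 40888874 to 7770.75×10449.5 = 81200452.125; change = +40311578.125.

+40311578.125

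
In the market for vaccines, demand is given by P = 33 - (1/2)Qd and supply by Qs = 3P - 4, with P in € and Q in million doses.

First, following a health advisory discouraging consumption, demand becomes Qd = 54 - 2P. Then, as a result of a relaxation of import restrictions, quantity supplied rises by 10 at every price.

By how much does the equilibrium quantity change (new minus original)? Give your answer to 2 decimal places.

-3.20

Initially, 66 - 2P = 3P - 4, so 70 = 5P and P = 14, Q = 38.
The new curves are Qd = 54 - 2P (demand) and Qs = 3P + 6 (supply).
Equate the new curves: 54 - 2P = 3P + 6, giving 48 = 5P, P = 9.6, Q = 34.8.
ΔQ = 34.8 − 38 = -3.20.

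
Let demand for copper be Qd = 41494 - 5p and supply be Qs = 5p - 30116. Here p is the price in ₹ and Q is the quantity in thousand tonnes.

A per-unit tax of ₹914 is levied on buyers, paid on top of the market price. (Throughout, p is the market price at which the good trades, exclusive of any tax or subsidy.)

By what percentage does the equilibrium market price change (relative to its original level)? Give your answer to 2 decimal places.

-6.38

Initially, 41494 - 5p = 5p - 30116, so 71610 = 10p and p = 7161, Q = 5689.
Since buyers pay the price plus the tax, the effective demand curve becomes Qd = 36924 - 5p.
New equilibrium: 36924 - 5p = 5p - 30116 ⇒ 67040 = 10p ⇒ p = 6704, Q = 3404.
%Δp = (6704 − 7161) / 7161 × 100 = -6.38%.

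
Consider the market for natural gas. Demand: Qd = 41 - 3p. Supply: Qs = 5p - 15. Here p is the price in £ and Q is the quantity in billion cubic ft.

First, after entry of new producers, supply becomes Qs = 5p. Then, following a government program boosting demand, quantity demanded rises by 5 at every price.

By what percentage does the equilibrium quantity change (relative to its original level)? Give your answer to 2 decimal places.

+43.75

Original equilibrium: 41 - 3p = 5p - 15 gives 56 = 8p, so p = 7 and Q = 20.
After the shift, demand is Qd = 46 - 3p and supply is Qs = 5p.
Setting them equal: 46 - 3p = 5p → 46 = 8p, so p = 5.75 and Q = 28.75.
%ΔQ = (28.75 − 20) / 20 × 100 = +43.75%.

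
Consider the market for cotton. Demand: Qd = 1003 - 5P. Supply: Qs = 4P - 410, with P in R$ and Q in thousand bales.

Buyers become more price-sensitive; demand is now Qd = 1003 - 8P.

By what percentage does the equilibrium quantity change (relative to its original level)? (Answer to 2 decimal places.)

Initially, 1003 - 5P = 4P - 410, so 1413 = 9P and P = 157, Q = 218.
The new curves are Qd = 1003 - 8P (demand) and Qs = 4P - 410 (supply).
Clearing the new market: 1003 - 8P = 4P - 410, so P = 117.75 and Q = 61.
%ΔQ = (61 − 218) / 218 × 100 = -72.02%.

-72.02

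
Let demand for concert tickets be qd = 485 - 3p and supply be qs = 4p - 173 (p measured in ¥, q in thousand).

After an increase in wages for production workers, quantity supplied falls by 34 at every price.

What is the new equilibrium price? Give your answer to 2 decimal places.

Initially, 485 - 3p = 4p - 173, so 658 = 7p and p = 94, q = 203.
The shock moves the curves to qd = 485 - 3p and qs = 4p - 207.
Equate the new curves: 485 - 3p = 4p - 207, giving 692 = 7p, p = 692/7 ≈ 98.8571, q = 1319/7 ≈ 188.4286.

98.86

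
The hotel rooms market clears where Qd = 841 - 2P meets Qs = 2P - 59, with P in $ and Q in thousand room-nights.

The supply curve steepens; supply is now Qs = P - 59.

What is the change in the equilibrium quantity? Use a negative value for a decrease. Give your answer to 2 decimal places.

Initially, 841 - 2P = 2P - 59, so 900 = 4P and P = 225, Q = 391.
With the change applied: demand Qd = 841 - 2P, supply Qs = P - 59.
Equate the new curves: 841 - 2P = P - 59, giving 900 = 3P, P = 300, Q = 241.
ΔQ = 241 − 391 = -150.00.

-150.00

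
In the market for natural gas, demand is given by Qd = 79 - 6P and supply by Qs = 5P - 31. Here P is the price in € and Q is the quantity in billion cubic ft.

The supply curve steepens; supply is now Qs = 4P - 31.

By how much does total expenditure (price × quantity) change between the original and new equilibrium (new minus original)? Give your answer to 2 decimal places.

Solve the original market: 79 - 6P = 5P - 31, hence P = 10 and Q = 19.
After the shift, demand is Qd = 79 - 6P and supply is Qs = 4P - 31.
New equilibrium: 79 - 6P = 4P - 31 ⇒ 110 = 10P ⇒ P = 11, Q = 13.
Expenditure moves from 10×19 = 190 to 11×13 = 143; change = -47.00.

-47.00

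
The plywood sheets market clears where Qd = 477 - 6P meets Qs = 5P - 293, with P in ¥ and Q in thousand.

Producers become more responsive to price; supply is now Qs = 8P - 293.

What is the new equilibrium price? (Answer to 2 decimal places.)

Initially, 477 - 6P = 5P - 293, so 770 = 11P and P = 70, Q = 57.
After the shift, demand is Qd = 477 - 6P and supply is Qs = 8P - 293.
Equate the new curves: 477 - 6P = 8P - 293, giving 770 = 14P, P = 55, Q = 147.

55.00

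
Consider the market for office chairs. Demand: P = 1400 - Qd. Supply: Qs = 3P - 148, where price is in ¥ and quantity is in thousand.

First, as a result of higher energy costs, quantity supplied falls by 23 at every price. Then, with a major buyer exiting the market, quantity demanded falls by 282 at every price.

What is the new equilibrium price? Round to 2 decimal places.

322.25

Before the shock: 1400 - P = 3P - 148 ⇒ 1548 = 4P ⇒ P = 387, Q = 1013.
The new curves are Qd = 1118 - P (demand) and Qs = 3P - 171 (supply).
Equate the new curves: 1118 - P = 3P - 171, giving 1289 = 4P, P = 322.25, Q = 795.75.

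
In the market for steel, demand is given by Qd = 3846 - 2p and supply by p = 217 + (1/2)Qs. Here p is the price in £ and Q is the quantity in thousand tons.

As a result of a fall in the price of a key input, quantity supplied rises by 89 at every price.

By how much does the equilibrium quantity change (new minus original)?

Initially, 3846 - 2p = 2p - 434, so 4280 = 4p and p = 1070, Q = 1706.
The new curves are Qd = 3846 - 2p (demand) and Qs = 2p - 345 (supply).
Setting them equal: 3846 - 2p = 2p - 345 → 4191 = 4p, so p = 1047.75 and Q = 1750.5.
ΔQ = 1750.5 − 1706 = +44.5.

+44.5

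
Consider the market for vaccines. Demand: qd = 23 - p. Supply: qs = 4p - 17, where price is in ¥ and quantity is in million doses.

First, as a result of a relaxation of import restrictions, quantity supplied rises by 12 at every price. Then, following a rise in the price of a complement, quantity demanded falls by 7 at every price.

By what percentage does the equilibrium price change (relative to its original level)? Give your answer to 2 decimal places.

-47.50

Before the shock: 23 - p = 4p - 17 ⇒ 40 = 5p ⇒ p = 8, q = 15.
The new curves are qd = 16 - p (demand) and qs = 4p - 5 (supply).
Equate the new curves: 16 - p = 4p - 5, giving 21 = 5p, p = 4.2, q = 11.8.
%Δp = (4.2 − 8) / 8 × 100 = -47.50%.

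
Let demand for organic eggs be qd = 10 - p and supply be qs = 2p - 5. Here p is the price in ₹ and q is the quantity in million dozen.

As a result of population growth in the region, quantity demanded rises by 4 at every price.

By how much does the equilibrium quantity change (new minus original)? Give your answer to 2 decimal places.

Original equilibrium: 10 - p = 2p - 5 gives 15 = 3p, so p = 5 and q = 5.
The new curves are qd = 14 - p (demand) and qs = 2p - 5 (supply).
Equate the new curves: 14 - p = 2p - 5, giving 19 = 3p, p = 19/3 ≈ 6.3333, q = 23/3 ≈ 7.6667.
Δq = 7.6667 − 5 = +2.67.

+2.67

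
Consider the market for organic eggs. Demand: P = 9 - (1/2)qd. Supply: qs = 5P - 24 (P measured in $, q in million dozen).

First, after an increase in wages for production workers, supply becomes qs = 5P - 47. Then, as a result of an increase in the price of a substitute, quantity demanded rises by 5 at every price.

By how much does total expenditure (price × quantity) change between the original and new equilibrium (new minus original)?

Solve the original market: 18 - 2P = 5P - 24, hence P = 6 and q = 6.
After the shift, demand is qd = 23 - 2P and supply is qs = 5P - 47.
New equilibrium: 23 - 2P = 5P - 47 ⇒ 70 = 7P ⇒ P = 10, q = 3.
Expenditure moves from 6×6 = 36 to 10×3 = 30; change = -6.

-6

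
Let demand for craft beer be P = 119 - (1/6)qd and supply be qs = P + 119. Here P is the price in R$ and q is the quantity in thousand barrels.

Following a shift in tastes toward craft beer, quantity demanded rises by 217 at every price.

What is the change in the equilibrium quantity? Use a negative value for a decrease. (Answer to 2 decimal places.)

Original equilibrium: 714 - 6P = P + 119 gives 595 = 7P, so P = 85 and q = 204.
The shock moves the curves to qd = 931 - 6P and qs = P + 119.
Setting them equal: 931 - 6P = P + 119 → 812 = 7P, so P = 116 and q = 235.
Δq = 235 − 204 = +31.00.

+31.00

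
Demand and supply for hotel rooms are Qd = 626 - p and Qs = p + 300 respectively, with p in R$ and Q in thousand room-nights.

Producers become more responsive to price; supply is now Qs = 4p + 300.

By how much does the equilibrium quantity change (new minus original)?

+97.8

Before the shock: 626 - p = p + 300 ⇒ 326 = 2p ⇒ p = 163, Q = 463.
The shock moves the curves to Qd = 626 - p and Qs = 4p + 300.
Clearing the new market: 626 - p = 4p + 300, so p = 65.2 and Q = 560.8.
ΔQ = 560.8 − 463 = +97.8.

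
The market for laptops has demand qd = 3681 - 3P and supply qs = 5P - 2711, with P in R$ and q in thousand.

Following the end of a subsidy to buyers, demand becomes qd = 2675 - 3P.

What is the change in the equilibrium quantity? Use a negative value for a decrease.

Before the shock: 3681 - 3P = 5P - 2711 ⇒ 6392 = 8P ⇒ P = 799, q = 1284.
With the change applied: demand qd = 2675 - 3P, supply qs = 5P - 2711.
Clearing the new market: 2675 - 3P = 5P - 2711, so P = 673.25 and q = 655.25.
Δq = 655.25 − 1284 = -628.75.

-628.75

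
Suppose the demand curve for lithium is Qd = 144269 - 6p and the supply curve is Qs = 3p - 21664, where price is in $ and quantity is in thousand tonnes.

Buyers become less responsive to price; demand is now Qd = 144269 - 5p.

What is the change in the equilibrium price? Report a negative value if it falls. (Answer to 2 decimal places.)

Initially, 144269 - 6p = 3p - 21664, so 165933 = 9p and p = 18437, Q = 33647.
With the change applied: demand Qd = 144269 - 5p, supply Qs = 3p - 21664.
Equate the new curves: 144269 - 5p = 3p - 21664, giving 165933 = 8p, p = 20741.625, Q = 40560.875.
Δp = 20741.625 − 18437 = +2304.63.

+2304.63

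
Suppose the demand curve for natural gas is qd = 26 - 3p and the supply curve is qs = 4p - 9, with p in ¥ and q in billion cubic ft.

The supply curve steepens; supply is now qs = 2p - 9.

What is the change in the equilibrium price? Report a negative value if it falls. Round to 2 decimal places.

+2.00

Solve the original market: 26 - 3p = 4p - 9, hence p = 5 and q = 11.
The shock moves the curves to qd = 26 - 3p and qs = 2p - 9.
New equilibrium: 26 - 3p = 2p - 9 ⇒ 35 = 5p ⇒ p = 7, q = 5.
Δp = 7 − 5 = +2.00.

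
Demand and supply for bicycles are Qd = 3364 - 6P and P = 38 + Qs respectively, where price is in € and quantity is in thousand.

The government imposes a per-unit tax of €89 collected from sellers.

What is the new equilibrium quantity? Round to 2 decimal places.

371.71

Solve the original market: 3364 - 6P = P - 38, hence P = 486 and Q = 448.
Since sellers keep the price net of the tax, the effective supply curve becomes Qs = P - 127.
Setting them equal: 3364 - 6P = P - 127 → 3491 = 7P, so P = 3491/7 ≈ 498.7143 and Q = 2602/7 ≈ 371.7143.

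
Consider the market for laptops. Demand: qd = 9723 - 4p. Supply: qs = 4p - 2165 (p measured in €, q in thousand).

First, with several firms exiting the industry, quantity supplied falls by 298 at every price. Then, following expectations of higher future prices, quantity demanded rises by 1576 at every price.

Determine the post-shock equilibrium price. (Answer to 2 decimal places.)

Solve the original market: 9723 - 4p = 4p - 2165, hence p = 1486 and q = 3779.
The shock moves the curves to qd = 11299 - 4p and qs = 4p - 2463.
Setting them equal: 11299 - 4p = 4p - 2463 → 13762 = 8p, so p = 1720.25 and q = 4418.

1720.25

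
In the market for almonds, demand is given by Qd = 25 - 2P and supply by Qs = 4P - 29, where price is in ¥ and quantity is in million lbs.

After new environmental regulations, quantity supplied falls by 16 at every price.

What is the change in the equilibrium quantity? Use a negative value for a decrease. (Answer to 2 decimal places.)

-5.33

Before the shock: 25 - 2P = 4P - 29 ⇒ 54 = 6P ⇒ P = 9, Q = 7.
After the shift, demand is Qd = 25 - 2P and supply is Qs = 4P - 45.
New equilibrium: 25 - 2P = 4P - 45 ⇒ 70 = 6P ⇒ P = 35/3 ≈ 11.6667, Q = 5/3 ≈ 1.6667.
ΔQ = 1.6667 − 7 = -5.33.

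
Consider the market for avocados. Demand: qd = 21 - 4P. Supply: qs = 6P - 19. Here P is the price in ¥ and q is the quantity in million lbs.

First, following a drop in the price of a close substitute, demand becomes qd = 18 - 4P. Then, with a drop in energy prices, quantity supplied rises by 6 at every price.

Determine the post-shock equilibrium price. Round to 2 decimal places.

3.10

Solve the original market: 21 - 4P = 6P - 19, hence P = 4 and q = 5.
The new curves are qd = 18 - 4P (demand) and qs = 6P - 13 (supply).
New equilibrium: 18 - 4P = 6P - 13 ⇒ 31 = 10P ⇒ P = 3.1, q = 5.6.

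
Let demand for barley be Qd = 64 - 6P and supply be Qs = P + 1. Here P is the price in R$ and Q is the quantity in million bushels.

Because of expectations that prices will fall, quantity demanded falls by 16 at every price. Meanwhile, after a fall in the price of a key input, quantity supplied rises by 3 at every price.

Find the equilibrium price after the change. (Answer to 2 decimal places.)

Solve the original market: 64 - 6P = P + 1, hence P = 9 and Q = 10.
After the shift, demand is Qd = 48 - 6P and supply is Qs = P + 4.
Setting them equal: 48 - 6P = P + 4 → 44 = 7P, so P = 44/7 ≈ 6.2857 and Q = 72/7 ≈ 10.2857.

6.29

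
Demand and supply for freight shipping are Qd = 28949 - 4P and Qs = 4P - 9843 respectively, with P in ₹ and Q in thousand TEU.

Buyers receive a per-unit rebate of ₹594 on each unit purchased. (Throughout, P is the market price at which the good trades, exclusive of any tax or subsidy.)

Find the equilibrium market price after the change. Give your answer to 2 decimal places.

Solve the original market: 28949 - 4P = 4P - 9843, hence P = 4849 and Q = 9553.
Since buyers' out-of-pocket price is the market price minus the rebate, the effective demand curve becomes Qd = 31325 - 4P.
Clearing the new market: 31325 - 4P = 4P - 9843, so P = 5146 and Q = 10741.

5146.00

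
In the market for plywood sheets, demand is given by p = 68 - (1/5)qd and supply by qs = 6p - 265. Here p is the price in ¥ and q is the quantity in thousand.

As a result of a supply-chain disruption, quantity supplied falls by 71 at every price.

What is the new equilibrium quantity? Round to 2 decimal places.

32.73

Original equilibrium: 340 - 5p = 6p - 265 gives 605 = 11p, so p = 55 and q = 65.
The new curves are qd = 340 - 5p (demand) and qs = 6p - 336 (supply).
Clearing the new market: 340 - 5p = 6p - 336, so p = 676/11 ≈ 61.4545 and q = 360/11 ≈ 32.7273.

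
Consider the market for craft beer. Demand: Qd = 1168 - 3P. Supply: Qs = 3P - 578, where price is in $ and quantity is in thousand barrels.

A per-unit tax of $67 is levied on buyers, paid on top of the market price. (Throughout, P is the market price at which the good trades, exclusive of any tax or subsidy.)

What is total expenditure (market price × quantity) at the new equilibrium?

Original equilibrium: 1168 - 3P = 3P - 578 gives 1746 = 6P, so P = 291 and Q = 295.
Since buyers pay the price plus the tax, the effective demand curve becomes Qd = 967 - 3P.
New equilibrium: 967 - 3P = 3P - 578 ⇒ 1545 = 6P ⇒ P = 257.5, Q = 194.5.
New expenditure = 257.5 × 194.5 = 50083.75.

50083.75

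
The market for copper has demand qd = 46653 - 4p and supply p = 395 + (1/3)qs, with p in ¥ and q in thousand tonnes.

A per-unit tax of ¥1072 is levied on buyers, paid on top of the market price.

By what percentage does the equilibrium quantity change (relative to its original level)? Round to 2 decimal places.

-9.51

Original equilibrium: 46653 - 4p = 3p - 1185 gives 47838 = 7p, so p = 6834 and q = 19317.
Since buyers pay the price plus the tax, the effective demand curve becomes qd = 42365 - 4p.
Equate the new curves: 42365 - 4p = 3p - 1185, giving 43550 = 7p, p = 43550/7 ≈ 6221.4286, q = 122355/7 ≈ 17479.2857.
%Δq = (17479.2857 − 19317) / 19317 × 100 = -9.51%.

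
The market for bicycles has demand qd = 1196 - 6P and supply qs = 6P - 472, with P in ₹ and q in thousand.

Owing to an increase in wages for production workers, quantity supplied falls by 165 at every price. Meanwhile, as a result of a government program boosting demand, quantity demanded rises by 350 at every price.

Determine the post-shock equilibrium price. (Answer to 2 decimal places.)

Before the shock: 1196 - 6P = 6P - 472 ⇒ 1668 = 12P ⇒ P = 139, q = 362.
After the shift, demand is qd = 1546 - 6P and supply is qs = 6P - 637.
Setting them equal: 1546 - 6P = 6P - 637 → 2183 = 12P, so P = 2183/12 ≈ 181.9167 and q = 454.5.

181.92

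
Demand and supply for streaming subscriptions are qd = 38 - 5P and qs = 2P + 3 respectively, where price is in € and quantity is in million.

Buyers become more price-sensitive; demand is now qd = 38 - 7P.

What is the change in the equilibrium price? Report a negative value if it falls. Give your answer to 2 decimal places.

-1.11

Solve the original market: 38 - 5P = 2P + 3, hence P = 5 and q = 13.
After the shift, demand is qd = 38 - 7P and supply is qs = 2P + 3.
Clearing the new market: 38 - 7P = 2P + 3, so P = 35/9 ≈ 3.8889 and q = 97/9 ≈ 10.7778.
ΔP = 3.8889 − 5 = -1.11.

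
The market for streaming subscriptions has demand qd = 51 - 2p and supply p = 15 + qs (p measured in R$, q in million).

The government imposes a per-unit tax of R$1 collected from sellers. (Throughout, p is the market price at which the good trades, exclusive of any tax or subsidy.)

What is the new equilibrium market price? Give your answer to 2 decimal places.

22.33

Original equilibrium: 51 - 2p = p - 15 gives 66 = 3p, so p = 22 and q = 7.
Since sellers keep the price net of the tax, the effective supply curve becomes qs = p - 16.
Clearing the new market: 51 - 2p = p - 16, so p = 67/3 ≈ 22.3333 and q = 19/3 ≈ 6.3333.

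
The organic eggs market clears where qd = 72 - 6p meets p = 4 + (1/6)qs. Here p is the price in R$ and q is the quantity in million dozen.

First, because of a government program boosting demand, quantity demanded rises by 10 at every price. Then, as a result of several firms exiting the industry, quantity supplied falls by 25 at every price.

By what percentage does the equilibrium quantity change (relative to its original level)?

Before the shock: 72 - 6p = 6p - 24 ⇒ 96 = 12p ⇒ p = 8, q = 24.
After the shift, demand is qd = 82 - 6p and supply is qs = 6p - 49.
Equate the new curves: 82 - 6p = 6p - 49, giving 131 = 12p, p = 131/12 ≈ 10.9167, q = 16.5.
%Δq = (16.5 − 24) / 24 × 100 = -31.25%.

-31.25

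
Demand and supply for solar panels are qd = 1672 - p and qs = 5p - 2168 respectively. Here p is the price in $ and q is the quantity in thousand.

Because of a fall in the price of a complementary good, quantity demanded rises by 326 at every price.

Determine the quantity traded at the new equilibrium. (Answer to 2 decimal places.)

Solve the original market: 1672 - p = 5p - 2168, hence p = 640 and q = 1032.
After the shift, demand is qd = 1998 - p and supply is qs = 5p - 2168.
Equate the new curves: 1998 - p = 5p - 2168, giving 4166 = 6p, p = 2083/3 ≈ 694.3333, q = 3911/3 ≈ 1303.6667.

1303.67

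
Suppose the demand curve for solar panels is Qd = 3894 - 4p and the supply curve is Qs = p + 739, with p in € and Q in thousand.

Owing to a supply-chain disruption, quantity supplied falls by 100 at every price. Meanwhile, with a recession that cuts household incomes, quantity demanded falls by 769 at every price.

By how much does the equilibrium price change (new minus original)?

Before the shock: 3894 - 4p = p + 739 ⇒ 3155 = 5p ⇒ p = 631, Q = 1370.
The shock moves the curves to Qd = 3125 - 4p and Qs = p + 639.
Equate the new curves: 3125 - 4p = p + 639, giving 2486 = 5p, p = 497.2, Q = 1136.2.
Δp = 497.2 − 631 = -133.8.

-133.8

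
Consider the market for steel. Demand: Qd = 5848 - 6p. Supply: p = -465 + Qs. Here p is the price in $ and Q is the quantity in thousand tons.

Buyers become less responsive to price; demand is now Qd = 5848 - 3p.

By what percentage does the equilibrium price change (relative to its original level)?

+75

Before the shock: 5848 - 6p = p + 465 ⇒ 5383 = 7p ⇒ p = 769, Q = 1234.
The shock moves the curves to Qd = 5848 - 3p and Qs = p + 465.
New equilibrium: 5848 - 3p = p + 465 ⇒ 5383 = 4p ⇒ p = 1345.75, Q = 1810.75.
%Δp = (1345.75 − 769) / 769 × 100 = +75%.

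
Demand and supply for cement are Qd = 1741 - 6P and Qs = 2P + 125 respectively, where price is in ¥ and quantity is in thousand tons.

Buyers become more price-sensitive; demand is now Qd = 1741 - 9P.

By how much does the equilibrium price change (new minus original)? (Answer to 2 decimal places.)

Before the shock: 1741 - 6P = 2P + 125 ⇒ 1616 = 8P ⇒ P = 202, Q = 529.
The new curves are Qd = 1741 - 9P (demand) and Qs = 2P + 125 (supply).
New equilibrium: 1741 - 9P = 2P + 125 ⇒ 1616 = 11P ⇒ P = 1616/11 ≈ 146.9091, Q = 4607/11 ≈ 418.8182.
ΔP = 146.9091 − 202 = -55.09.

-55.09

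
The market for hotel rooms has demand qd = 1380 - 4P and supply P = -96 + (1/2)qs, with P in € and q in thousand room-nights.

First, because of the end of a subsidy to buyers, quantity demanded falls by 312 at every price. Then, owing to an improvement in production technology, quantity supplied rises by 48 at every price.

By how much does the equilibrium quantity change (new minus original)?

-72

Original equilibrium: 1380 - 4P = 2P + 192 gives 1188 = 6P, so P = 198 and q = 588.
The new curves are qd = 1068 - 4P (demand) and qs = 2P + 240 (supply).
Clearing the new market: 1068 - 4P = 2P + 240, so P = 138 and q = 516.
Δq = 516 − 588 = -72.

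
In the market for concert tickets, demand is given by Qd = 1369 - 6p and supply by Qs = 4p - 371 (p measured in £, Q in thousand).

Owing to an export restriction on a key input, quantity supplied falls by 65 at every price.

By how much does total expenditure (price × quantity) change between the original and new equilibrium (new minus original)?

-4927

Solve the original market: 1369 - 6p = 4p - 371, hence p = 174 and Q = 325.
With the change applied: demand Qd = 1369 - 6p, supply Qs = 4p - 436.
Clearing the new market: 1369 - 6p = 4p - 436, so p = 180.5 and Q = 286.
Expenditure moves from 174×325 = 56550 to 180.5×286 = 51623; change = -4927.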